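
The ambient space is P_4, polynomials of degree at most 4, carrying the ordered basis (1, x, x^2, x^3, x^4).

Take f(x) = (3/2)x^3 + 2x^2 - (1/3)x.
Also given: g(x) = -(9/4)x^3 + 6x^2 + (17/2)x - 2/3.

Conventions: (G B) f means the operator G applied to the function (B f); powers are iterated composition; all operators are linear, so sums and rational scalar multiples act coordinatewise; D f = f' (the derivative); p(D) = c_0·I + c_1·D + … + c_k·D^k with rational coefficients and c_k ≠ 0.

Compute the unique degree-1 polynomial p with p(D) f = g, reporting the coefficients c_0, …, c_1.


c_0 = -3/2, c_1 = 2

D^0 f = (3/2)x^3 + 2x^2 - (1/3)x
D^1 f = (9/2)x^2 + 4x - 1/3
matching coefficients of g against c_0 f + c_1 Df + … from the top degree down determines the c_i
solution: c_0 = -3/2, c_1 = 2


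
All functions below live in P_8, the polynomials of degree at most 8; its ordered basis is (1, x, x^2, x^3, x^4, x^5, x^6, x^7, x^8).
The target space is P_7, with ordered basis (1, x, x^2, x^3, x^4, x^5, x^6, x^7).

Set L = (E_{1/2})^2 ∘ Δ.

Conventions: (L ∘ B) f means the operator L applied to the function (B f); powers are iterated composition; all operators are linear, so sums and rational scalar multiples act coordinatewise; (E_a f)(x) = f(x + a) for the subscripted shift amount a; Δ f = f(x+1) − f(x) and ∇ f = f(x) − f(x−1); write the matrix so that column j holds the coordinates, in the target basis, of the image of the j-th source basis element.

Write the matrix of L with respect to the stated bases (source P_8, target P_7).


the matrix is [[0, 1, 3, 7, 15, 31, 63, 127, 255]; [0, 0, 2, 9, 28, 75, 186, 441, 1016]; [0, 0, 0, 3, 18, 70, 225, 651, 1764]; [0, 0, 0, 0, 4, 30, 140, 525, 1736]; [0, 0, 0, 0, 0, 5, 45, 245, 1050]; [0, 0, 0, 0, 0, 0, 6, 63, 392]; [0, 0, 0, 0, 0, 0, 0, 7, 84]; [0, 0, 0, 0, 0, 0, 0, 0, 8]] (rows listed top to bottom)

image of 1: 0
image of x: 1
image of x^2: 2x + 3
image of x^3: 3x^2 + 9x + 7
image of x^4: 4x^3 + 18x^2 + 28x + 15
image of x^5: 5x^4 + 30x^3 + 70x^2 + 75x + 31
image of x^6: 6x^5 + 45x^4 + 140x^3 + 225x^2 + 186x + 63
image of x^7: 7x^6 + 63x^5 + 245x^4 + 525x^3 + 651x^2 + 441x + 127
image of x^8: 8x^7 + 84x^6 + 392x^5 + 1050x^4 + 1736x^3 + 1764x^2 + 1016x + 255
each image's coordinates form column j of the matrix


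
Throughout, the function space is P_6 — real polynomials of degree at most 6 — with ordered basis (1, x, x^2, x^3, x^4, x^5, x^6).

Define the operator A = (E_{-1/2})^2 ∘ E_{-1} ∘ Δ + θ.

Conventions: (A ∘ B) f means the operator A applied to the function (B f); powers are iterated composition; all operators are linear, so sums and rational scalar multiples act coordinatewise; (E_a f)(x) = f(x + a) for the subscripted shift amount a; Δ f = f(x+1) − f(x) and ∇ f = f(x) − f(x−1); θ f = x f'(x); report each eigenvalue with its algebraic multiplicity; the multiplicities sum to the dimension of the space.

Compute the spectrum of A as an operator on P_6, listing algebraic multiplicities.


image of 1: 0
image of x: x + 1
image of x^2: 2x^2 + 2x - 3
image of x^3: 3x^3 + 3x^2 - 9x + 7
image of x^4: 4x^4 + 4x^3 - 18x^2 + 28x - 15
image of x^5: 5x^5 + 5x^4 - 30x^3 + 70x^2 - 75x + 31
image of x^6: 6x^6 + 6x^5 - 45x^4 + 140x^3 - 225x^2 + 186x - 63
the matrix is upper triangular; its diagonal is (0, 1, 2, 3, 4, 5, 6)
for a triangular matrix the eigenvalues are the diagonal entries, with algebraic multiplicity their repetition count

λ = 0 (multiplicity 1), λ = 1 (multiplicity 1), λ = 2 (multiplicity 1), λ = 3 (multiplicity 1), λ = 4 (multiplicity 1), λ = 5 (multiplicity 1), λ = 6 (multiplicity 1)


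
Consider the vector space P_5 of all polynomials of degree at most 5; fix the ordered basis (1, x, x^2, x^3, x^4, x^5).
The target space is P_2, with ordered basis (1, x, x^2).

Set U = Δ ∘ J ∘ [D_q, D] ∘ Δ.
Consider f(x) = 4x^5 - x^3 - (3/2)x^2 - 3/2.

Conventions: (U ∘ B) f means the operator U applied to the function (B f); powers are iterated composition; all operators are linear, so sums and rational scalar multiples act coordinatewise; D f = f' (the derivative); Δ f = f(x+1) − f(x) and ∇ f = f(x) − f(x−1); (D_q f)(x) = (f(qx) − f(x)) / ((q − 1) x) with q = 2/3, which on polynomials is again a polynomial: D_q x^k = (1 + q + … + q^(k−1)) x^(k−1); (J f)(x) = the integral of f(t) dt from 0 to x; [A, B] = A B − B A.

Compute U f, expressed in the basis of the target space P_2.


Δ f = 20x^4 + 40x^3 + 37x^2 + 14x + 3/2
D Δ f = 80x^3 + 120x^2 + 74x + 14
D_q D Δ f = (1520/9)x^2 + 200x + 74
D_q Δ f = (1300/27)x^3 + (760/9)x^2 + (185/3)x + 14
D D_q Δ f = (1300/9)x^2 + (1520/9)x + 185/3
[D_q, D] Δ f = (220/9)x^2 + (280/9)x + 37/3
J [D_q, D] Δ f = (220/27)x^3 + (140/9)x^2 + (37/3)x
Δ (J ∘ [D_q, D] ∘ Δ) f = (220/9)x^2 + (500/9)x + 973/27

g(x) = (220/9)x^2 + (500/9)x + 973/27


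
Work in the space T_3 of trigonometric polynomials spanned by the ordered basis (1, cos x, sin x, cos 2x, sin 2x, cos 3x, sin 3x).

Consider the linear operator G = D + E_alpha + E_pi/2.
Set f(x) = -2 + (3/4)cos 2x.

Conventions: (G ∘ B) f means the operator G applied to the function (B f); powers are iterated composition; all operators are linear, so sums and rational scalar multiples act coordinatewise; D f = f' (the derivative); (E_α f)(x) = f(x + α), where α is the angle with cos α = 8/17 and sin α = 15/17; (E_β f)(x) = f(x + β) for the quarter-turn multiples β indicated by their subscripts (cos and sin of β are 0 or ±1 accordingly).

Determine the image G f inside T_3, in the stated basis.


the image equals g(x) = -4 - (675/578)cos 2x - (1227/578)sin 2x

D f = -(3/2)sin 2x
E_alpha f = -2 - (483/1156)cos 2x - (180/289)sin 2x
E_pi/2 f = -2 - (3/4)cos 2x
(D + E_alpha + E_pi/2) f = -4 - (675/578)cos 2x - (1227/578)sin 2x


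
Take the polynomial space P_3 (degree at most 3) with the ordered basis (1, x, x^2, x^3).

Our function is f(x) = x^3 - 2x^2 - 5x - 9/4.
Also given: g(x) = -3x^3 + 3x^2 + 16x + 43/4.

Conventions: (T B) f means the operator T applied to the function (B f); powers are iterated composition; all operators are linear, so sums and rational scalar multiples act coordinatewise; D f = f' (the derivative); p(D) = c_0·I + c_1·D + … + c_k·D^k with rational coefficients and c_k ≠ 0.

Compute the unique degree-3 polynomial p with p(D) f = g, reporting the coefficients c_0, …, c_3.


c_0 = -3, c_1 = -1, c_2 = -1/2, c_3 = -1/2

D^0 f = x^3 - 2x^2 - 5x - 9/4
D^1 f = 3x^2 - 4x - 5
D^2 f = 6x - 4
D^3 f = 6
matching coefficients of g against c_0 f + c_1 Df + … from the top degree down determines the c_i
solution: c_0 = -3, c_1 = -1, c_2 = -1/2, c_3 = -1/2


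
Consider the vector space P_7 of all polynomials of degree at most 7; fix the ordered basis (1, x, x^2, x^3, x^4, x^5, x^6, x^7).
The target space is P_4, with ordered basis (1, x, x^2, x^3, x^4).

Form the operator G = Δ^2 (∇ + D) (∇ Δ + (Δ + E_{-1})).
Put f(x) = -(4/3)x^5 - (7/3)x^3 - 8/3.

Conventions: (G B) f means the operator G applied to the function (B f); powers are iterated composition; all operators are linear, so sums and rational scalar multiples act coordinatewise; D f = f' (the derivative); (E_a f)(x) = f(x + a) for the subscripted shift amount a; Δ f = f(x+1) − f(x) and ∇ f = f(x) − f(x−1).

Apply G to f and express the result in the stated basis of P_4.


Δ f = -(20/3)x^4 - (40/3)x^3 - (61/3)x^2 - (41/3)x - 11/3
∇ Δ f = -(80/3)x^3 - (82/3)x
Δ f = -(20/3)x^4 - (40/3)x^3 - (61/3)x^2 - (41/3)x - 11/3
E_{-1} f = -(4/3)x^5 + (20/3)x^4 - (47/3)x^3 + (61/3)x^2 - (41/3)x + 1
(Δ + E_{-1}) f = -(4/3)x^5 - 29x^3 - (82/3)x - 8/3
(∇ Δ + (Δ + E_{-1})) f = -(4/3)x^5 - (167/3)x^3 - (164/3)x - 8/3
∇ (∇ Δ + (Δ + E_{-1})) f = -(20/3)x^4 + (40/3)x^3 - (541/3)x^2 + (521/3)x - 335/3
D (∇ Δ + (Δ + E_{-1})) f = -(20/3)x^4 - 167x^2 - 164/3
(∇ + D) (∇ Δ + (Δ + E_{-1})) f = -(40/3)x^4 + (40/3)x^3 - (1042/3)x^2 + (521/3)x - 499/3
Δ ((∇ + D) (∇ Δ + (Δ + E_{-1}))) f = -(160/3)x^3 - 40x^2 - 708x - 521/3
Δ Δ ((∇ + D) (∇ Δ + (Δ + E_{-1}))) f = -160x^2 - 240x - 2404/3

g(x) = -160x^2 - 240x - 2404/3


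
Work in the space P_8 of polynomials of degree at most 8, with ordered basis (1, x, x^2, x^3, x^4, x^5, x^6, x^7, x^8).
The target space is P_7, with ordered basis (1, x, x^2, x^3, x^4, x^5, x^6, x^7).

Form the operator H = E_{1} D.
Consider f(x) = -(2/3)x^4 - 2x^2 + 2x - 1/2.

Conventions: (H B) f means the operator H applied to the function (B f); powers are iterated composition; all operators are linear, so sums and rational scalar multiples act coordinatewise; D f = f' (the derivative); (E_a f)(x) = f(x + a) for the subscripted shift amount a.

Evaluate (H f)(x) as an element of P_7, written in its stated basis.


D f = -(8/3)x^3 - 4x + 2
E_{1} D f = -(8/3)x^3 - 8x^2 - 12x - 14/3

the result is g(x) = -(8/3)x^3 - 8x^2 - 12x - 14/3


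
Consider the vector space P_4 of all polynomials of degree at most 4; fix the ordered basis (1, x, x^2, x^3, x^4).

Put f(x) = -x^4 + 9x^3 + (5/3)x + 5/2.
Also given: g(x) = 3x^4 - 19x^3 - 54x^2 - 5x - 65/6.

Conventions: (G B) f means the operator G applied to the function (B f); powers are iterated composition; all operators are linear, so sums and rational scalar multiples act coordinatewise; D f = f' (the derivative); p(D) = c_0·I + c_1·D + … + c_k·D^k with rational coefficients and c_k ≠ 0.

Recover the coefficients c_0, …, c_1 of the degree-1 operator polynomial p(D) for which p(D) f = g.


p(D) = -3·I − 2·D, i.e. c_0 = -3, c_1 = -2

D^0 f = -x^4 + 9x^3 + (5/3)x + 5/2
D^1 f = -4x^3 + 27x^2 + 5/3
matching coefficients of g against c_0 f + c_1 Df + … from the top degree down determines the c_i
solution: c_0 = -3, c_1 = -2


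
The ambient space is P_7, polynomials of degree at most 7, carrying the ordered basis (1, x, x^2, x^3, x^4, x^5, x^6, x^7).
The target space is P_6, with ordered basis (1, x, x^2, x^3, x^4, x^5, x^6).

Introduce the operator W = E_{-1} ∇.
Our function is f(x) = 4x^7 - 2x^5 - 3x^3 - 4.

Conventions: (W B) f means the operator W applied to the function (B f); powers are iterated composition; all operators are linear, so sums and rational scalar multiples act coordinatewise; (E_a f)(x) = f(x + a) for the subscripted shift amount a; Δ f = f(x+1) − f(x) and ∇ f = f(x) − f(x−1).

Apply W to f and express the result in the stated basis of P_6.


∇ f = 28x^6 - 84x^5 + 130x^4 - 120x^3 + 55x^2 - 9x - 1
E_{-1} ∇ f = 28x^6 - 252x^5 + 970x^4 - 2040x^3 + 2455x^2 - 1587x + 425

g(x) = 28x^6 - 252x^5 + 970x^4 - 2040x^3 + 2455x^2 - 1587x + 425


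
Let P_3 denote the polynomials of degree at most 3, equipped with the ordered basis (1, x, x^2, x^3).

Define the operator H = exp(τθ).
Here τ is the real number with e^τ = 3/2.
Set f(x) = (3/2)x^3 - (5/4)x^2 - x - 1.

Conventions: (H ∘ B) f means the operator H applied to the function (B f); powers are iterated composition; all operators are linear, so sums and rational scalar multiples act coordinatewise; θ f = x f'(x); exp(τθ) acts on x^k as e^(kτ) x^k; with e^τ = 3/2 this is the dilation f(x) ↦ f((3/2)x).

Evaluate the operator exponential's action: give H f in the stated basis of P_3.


the image equals g(x) = (81/16)x^3 - (45/16)x^2 - (3/2)x - 1

exp(τθ) x^k = e^(kτ) x^k; with e^τ = 3/2 this sends x^k to (3/2)^k x^k
x ↦ 3/2 x
x^2 ↦ 9/4 x^2
x^3 ↦ 27/8 x^3
applying this coordinatewise to f: exp(τθ) f = (81/16)x^3 - (45/16)x^2 - (3/2)x - 1


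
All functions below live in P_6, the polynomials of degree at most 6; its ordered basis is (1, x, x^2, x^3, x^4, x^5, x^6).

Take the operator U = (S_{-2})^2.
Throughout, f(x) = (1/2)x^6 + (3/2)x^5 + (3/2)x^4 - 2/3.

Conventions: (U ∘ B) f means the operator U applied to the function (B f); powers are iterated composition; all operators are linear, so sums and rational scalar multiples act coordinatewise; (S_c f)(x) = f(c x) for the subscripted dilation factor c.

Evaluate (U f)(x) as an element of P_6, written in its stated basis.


g(x) = 2048x^6 + 1536x^5 + 384x^4 - 2/3

S_{-2} f = 32x^6 - 48x^5 + 24x^4 - 2/3
S_{-2} S_{-2} f = 2048x^6 + 1536x^5 + 384x^4 - 2/3


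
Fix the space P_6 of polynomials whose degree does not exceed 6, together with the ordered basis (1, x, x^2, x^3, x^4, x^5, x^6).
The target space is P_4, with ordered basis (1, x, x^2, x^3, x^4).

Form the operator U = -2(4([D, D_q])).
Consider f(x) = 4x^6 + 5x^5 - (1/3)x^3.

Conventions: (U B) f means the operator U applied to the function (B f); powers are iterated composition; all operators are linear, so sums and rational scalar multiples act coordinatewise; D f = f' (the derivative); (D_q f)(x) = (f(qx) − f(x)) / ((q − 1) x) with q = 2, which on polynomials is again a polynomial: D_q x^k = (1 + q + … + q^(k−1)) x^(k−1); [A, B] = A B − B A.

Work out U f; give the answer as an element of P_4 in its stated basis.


g(x) = -4128x^4 - 1960x^3 + (40/3)x

D_q f = 252x^5 + 155x^4 - (7/3)x^2
D D_q f = 1260x^4 + 620x^3 - (14/3)x
D f = 24x^5 + 25x^4 - x^2
D_q D f = 744x^4 + 375x^3 - 3x
[D, D_q] f = 516x^4 + 245x^3 - (5/3)x
(4([D, D_q])) f = 2064x^4 + 980x^3 - (20/3)x
(-2(4([D, D_q]))) f = -4128x^4 - 1960x^3 + (40/3)x


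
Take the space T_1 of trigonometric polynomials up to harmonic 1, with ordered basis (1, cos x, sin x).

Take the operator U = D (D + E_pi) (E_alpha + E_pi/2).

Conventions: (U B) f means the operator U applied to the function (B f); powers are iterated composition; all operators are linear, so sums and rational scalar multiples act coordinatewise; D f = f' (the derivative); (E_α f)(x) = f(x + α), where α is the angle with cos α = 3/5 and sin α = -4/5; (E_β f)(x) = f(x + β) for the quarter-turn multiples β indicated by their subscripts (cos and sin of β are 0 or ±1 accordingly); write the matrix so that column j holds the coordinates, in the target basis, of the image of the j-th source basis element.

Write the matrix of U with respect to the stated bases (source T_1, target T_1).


image of 1: 0
image of cos x: -(2/5)cos x + (4/5)sin x
image of sin x: -(4/5)cos x - (2/5)sin x
each image's coordinates form column j of the matrix

the matrix is [[0, 0, 0]; [0, -2/5, -4/5]; [0, 4/5, -2/5]] (rows listed top to bottom)


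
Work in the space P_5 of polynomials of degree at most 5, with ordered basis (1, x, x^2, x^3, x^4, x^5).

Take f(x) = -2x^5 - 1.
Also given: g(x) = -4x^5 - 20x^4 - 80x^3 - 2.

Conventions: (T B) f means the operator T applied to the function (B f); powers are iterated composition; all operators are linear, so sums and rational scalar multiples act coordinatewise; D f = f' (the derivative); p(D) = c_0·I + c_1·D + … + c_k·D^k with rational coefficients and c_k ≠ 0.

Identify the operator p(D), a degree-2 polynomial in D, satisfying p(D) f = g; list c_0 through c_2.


D^0 f = -2x^5 - 1
D^1 f = -10x^4
D^2 f = -40x^3
matching coefficients of g against c_0 f + c_1 Df + … from the top degree down determines the c_i
solution: c_0 = 2, c_1 = 2, c_2 = 2

c_0 = 2, c_1 = 2, c_2 = 2


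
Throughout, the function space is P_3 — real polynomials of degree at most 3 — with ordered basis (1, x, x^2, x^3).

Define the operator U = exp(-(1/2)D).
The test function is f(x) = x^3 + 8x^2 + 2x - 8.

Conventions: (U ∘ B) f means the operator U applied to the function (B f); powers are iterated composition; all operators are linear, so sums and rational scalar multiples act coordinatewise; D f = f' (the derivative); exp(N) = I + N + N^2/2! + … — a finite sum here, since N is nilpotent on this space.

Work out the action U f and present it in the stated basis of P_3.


the image equals g(x) = x^3 + (13/2)x^2 - (21/4)x - 57/8

order-1 term: -(3/2)x^2 - 8x - 1
order-2 term: (3/4)x + 2
order-3 term: -1/8
the series for exp(-(1/2)D) f terminates at order 3
exp(-(1/2)D) f = x^3 + (13/2)x^2 - (21/4)x - 57/8


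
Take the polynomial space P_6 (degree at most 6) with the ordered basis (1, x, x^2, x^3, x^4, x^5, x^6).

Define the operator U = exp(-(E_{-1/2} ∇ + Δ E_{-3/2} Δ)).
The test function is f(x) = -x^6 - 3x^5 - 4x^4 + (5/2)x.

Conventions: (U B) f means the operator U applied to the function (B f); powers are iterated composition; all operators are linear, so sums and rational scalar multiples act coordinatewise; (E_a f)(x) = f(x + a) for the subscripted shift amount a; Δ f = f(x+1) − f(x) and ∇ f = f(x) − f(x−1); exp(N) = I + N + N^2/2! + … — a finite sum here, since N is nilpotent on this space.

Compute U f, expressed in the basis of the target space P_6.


g(x) = -x^6 + 3x^5 - 4x^4 + 11x^3 - (33/2)x^2 + (111/8)x - 109/16

order-1 term: 6x^5 + 15x^4 + 21x^3 + (15/2)x^2 + (35/8)x - 37/16
order-2 term: -15x^4 - 30x^3 - 39x^2 - 15x - 5
order-3 term: 20x^3 + 30x^2 + 31x + 15/2
order-4 term: -15x^2 - 15x - 9
order-5 term: 6x + 3
order-6 term: -1
the series for exp(-(E_{-1/2} ∇ + Δ E_{-3/2} Δ)) f terminates at order 6
exp(-(E_{-1/2} ∇ + Δ E_{-3/2} Δ)) f = -x^6 + 3x^5 - 4x^4 + 11x^3 - (33/2)x^2 + (111/8)x - 109/16


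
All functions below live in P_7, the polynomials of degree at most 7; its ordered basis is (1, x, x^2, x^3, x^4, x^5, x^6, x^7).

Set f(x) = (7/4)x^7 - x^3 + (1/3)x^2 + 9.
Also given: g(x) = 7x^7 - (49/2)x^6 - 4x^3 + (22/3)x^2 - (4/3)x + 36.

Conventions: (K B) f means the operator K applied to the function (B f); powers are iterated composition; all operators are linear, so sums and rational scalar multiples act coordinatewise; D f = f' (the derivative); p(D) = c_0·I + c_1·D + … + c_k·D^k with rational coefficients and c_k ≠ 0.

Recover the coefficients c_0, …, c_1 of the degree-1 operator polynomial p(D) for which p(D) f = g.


D^0 f = (7/4)x^7 - x^3 + (1/3)x^2 + 9
D^1 f = (49/4)x^6 - 3x^2 + (2/3)x
matching coefficients of g against c_0 f + c_1 Df + … from the top degree down determines the c_i
solution: c_0 = 4, c_1 = -2

p(D) = 4·I − 2·D, i.e. c_0 = 4, c_1 = -2


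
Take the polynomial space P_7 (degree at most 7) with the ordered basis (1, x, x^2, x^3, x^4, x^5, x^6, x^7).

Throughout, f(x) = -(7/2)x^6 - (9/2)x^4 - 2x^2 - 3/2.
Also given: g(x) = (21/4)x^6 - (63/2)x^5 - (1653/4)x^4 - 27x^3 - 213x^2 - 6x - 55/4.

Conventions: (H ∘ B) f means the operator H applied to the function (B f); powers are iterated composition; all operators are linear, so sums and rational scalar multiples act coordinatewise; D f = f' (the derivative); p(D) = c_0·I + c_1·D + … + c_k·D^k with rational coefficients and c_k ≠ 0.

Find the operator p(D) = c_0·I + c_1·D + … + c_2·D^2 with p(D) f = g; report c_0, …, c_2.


c_0 = -3/2, c_1 = 3/2, c_2 = 4

D^0 f = -(7/2)x^6 - (9/2)x^4 - 2x^2 - 3/2
D^1 f = -21x^5 - 18x^3 - 4x
D^2 f = -105x^4 - 54x^2 - 4
matching coefficients of g against c_0 f + c_1 Df + … from the top degree down determines the c_i
solution: c_0 = -3/2, c_1 = 3/2, c_2 = 4


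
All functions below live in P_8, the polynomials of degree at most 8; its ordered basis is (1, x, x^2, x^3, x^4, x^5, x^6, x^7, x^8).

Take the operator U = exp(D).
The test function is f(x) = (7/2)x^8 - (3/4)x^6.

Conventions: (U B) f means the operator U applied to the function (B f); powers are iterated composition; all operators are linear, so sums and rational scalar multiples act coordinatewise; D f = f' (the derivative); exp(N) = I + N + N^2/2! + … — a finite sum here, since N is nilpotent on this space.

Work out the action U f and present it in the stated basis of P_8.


order-1 term: 28x^7 - (9/2)x^5
order-2 term: 98x^6 - (45/4)x^4
order-3 term: 196x^5 - 15x^3
order-4 term: 245x^4 - (45/4)x^2
order-5 term: 196x^3 - (9/2)x
order-6 term: 98x^2 - 3/4
order-7 term: 28x
order-8 term: 7/2
the series for exp(D) f terminates at order 8
exp(D) f = (7/2)x^8 + 28x^7 + (389/4)x^6 + (383/2)x^5 + (935/4)x^4 + 181x^3 + (347/4)x^2 + (47/2)x + 11/4

the result is g(x) = (7/2)x^8 + 28x^7 + (389/4)x^6 + (383/2)x^5 + (935/4)x^4 + 181x^3 + (347/4)x^2 + (47/2)x + 11/4


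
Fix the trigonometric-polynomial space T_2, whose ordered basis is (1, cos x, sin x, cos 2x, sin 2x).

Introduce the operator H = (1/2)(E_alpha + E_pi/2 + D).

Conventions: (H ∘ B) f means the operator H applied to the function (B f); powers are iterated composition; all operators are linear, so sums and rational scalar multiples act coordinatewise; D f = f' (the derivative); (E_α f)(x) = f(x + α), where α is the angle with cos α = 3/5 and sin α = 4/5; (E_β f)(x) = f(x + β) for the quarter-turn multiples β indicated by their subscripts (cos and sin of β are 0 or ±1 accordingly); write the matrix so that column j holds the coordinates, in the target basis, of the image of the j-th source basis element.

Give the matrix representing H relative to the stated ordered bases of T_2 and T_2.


the matrix is [[1, 0, 0, 0, 0]; [0, 3/10, 7/5, 0, 0]; [0, -7/5, 3/10, 0, 0]; [0, 0, 0, -16/25, 37/25]; [0, 0, 0, -37/25, -16/25]] (rows listed top to bottom)

image of 1: 1
image of cos x: (3/10)cos x - (7/5)sin x
image of sin x: (7/5)cos x + (3/10)sin x
image of cos 2x: -(16/25)cos 2x - (37/25)sin 2x
image of sin 2x: (37/25)cos 2x - (16/25)sin 2x
each image's coordinates form column j of the matrix


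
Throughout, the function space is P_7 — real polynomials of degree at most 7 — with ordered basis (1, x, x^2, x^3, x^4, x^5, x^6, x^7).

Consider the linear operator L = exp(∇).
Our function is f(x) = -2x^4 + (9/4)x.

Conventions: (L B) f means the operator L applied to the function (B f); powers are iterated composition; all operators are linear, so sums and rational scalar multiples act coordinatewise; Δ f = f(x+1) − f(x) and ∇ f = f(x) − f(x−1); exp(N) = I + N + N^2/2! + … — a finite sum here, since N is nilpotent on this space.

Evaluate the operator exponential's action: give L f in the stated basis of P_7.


the image equals g(x) = -2x^4 - 8x^3 + (41/4)x + 1/4

order-1 term: -8x^3 + 12x^2 - 8x + 17/4
order-2 term: -12x^2 + 24x - 14
order-3 term: -8x + 12
order-4 term: -2
the series for exp(∇) f terminates at order 4
exp(∇) f = -2x^4 - 8x^3 + (41/4)x + 1/4


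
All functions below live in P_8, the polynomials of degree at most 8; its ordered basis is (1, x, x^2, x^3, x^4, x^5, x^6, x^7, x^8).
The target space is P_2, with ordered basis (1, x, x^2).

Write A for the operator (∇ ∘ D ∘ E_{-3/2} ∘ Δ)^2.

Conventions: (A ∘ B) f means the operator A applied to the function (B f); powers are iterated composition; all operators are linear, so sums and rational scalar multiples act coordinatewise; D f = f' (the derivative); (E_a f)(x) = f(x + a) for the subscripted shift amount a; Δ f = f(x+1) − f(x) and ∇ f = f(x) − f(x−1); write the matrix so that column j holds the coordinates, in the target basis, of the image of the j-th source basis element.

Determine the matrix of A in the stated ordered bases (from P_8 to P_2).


image of 1: 0
image of x: 0
image of x^2: 0
image of x^3: 0
image of x^4: 0
image of x^5: 0
image of x^6: 720
image of x^7: 5040x - 15120
image of x^8: 20160x^2 - 120960x + 188160
each image's coordinates form column j of the matrix

the matrix is [[0, 0, 0, 0, 0, 0, 720, -15120, 188160]; [0, 0, 0, 0, 0, 0, 0, 5040, -120960]; [0, 0, 0, 0, 0, 0, 0, 0, 20160]] (rows listed top to bottom)


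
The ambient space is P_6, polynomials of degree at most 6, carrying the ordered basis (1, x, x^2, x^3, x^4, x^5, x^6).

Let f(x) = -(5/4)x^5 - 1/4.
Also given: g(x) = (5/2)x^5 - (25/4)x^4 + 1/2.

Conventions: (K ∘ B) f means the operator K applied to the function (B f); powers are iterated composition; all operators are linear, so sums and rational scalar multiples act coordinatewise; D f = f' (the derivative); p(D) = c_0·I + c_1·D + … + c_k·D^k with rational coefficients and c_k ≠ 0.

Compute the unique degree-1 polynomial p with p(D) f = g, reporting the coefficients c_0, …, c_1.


D^0 f = -(5/4)x^5 - 1/4
D^1 f = -(25/4)x^4
matching coefficients of g against c_0 f + c_1 Df + … from the top degree down determines the c_i
solution: c_0 = -2, c_1 = 1

c_0 = -2, c_1 = 1


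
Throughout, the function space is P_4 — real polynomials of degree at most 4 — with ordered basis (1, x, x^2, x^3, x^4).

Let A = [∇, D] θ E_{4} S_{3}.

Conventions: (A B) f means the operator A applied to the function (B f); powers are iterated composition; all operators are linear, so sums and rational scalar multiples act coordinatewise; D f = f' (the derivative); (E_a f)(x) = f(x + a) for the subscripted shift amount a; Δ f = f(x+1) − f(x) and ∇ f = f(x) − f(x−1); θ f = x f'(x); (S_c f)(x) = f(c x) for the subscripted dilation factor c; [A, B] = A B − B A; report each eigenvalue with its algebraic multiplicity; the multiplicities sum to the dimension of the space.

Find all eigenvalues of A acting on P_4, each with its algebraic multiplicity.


λ = 0 (multiplicity 5)

image of 1: 0
image of x: 0
image of x^2: 0
image of x^3: 0
image of x^4: 0
the matrix is upper triangular; its diagonal is (0, 0, 0, 0, 0)
for a triangular matrix the eigenvalues are the diagonal entries, with algebraic multiplicity their repetition count


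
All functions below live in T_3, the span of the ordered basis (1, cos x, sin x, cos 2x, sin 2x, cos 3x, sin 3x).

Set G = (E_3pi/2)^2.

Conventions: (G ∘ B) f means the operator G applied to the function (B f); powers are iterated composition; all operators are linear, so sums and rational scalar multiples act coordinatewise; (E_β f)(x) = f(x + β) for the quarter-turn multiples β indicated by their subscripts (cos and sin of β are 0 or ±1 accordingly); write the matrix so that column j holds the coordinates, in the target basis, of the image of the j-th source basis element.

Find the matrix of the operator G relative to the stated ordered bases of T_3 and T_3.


the matrix is [[1, 0, 0, 0, 0, 0, 0]; [0, -1, 0, 0, 0, 0, 0]; [0, 0, -1, 0, 0, 0, 0]; [0, 0, 0, 1, 0, 0, 0]; [0, 0, 0, 0, 1, 0, 0]; [0, 0, 0, 0, 0, -1, 0]; [0, 0, 0, 0, 0, 0, -1]] (rows listed top to bottom)

image of 1: 1
image of cos x: -cos x
image of sin x: -sin x
image of cos 2x: cos 2x
image of sin 2x: sin 2x
image of cos 3x: -cos 3x
image of sin 3x: -sin 3x
each image's coordinates form column j of the matrix


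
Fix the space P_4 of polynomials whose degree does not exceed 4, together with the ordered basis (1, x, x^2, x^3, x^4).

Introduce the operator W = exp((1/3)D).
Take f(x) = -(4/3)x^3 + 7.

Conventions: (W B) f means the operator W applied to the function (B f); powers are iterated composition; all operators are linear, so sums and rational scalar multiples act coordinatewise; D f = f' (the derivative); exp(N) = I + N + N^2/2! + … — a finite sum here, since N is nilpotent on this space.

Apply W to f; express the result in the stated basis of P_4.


g(x) = -(4/3)x^3 - (4/3)x^2 - (4/9)x + 563/81

order-1 term: -(4/3)x^2
order-2 term: -(4/9)x
order-3 term: -4/81
the series for exp((1/3)D) f terminates at order 3
exp((1/3)D) f = -(4/3)x^3 - (4/3)x^2 - (4/9)x + 563/81


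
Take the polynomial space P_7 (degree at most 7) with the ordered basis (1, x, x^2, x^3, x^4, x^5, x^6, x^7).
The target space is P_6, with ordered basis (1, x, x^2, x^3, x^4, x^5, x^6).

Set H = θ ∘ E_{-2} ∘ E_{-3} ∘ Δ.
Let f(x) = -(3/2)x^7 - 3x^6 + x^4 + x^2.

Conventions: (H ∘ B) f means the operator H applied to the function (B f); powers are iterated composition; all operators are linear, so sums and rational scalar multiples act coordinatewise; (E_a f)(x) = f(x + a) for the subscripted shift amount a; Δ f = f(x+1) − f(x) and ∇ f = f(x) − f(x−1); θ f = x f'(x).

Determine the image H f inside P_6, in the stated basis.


Δ f = -(21/2)x^6 - (99/2)x^5 - (195/2)x^4 - (217/2)x^3 - (141/2)x^2 - (45/2)x - 5/2
E_{-3} Δ f = -(21/2)x^6 + (279/2)x^5 - (1545/2)x^4 + (4553/2)x^3 - (7503/2)x^2 + (6525/2)x - 2327/2
E_{-2} E_{-3} Δ f = -(21/2)x^6 + (531/2)x^5 - (5595/2)x^4 + (31433/2)x^3 - (99261/2)x^2 + (166965/2)x - 116805/2
θ E_{-2} E_{-3} Δ f = -63x^6 + (2655/2)x^5 - 11190x^4 + (94299/2)x^3 - 99261x^2 + (166965/2)x

the image equals g(x) = -63x^6 + (2655/2)x^5 - 11190x^4 + (94299/2)x^3 - 99261x^2 + (166965/2)x


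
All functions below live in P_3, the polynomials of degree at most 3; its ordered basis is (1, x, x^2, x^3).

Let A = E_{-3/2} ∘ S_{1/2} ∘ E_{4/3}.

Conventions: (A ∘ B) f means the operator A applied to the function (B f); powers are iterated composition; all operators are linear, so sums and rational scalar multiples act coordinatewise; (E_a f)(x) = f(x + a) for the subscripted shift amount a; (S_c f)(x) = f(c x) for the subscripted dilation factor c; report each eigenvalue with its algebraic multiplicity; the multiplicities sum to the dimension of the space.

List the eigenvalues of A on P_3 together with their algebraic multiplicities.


image of 1: 1
image of x: (1/2)x + 7/12
image of x^2: (1/4)x^2 + (7/12)x + 49/144
image of x^3: (1/8)x^3 + (7/16)x^2 + (49/96)x + 343/1728
the matrix is upper triangular; its diagonal is (1, 1/2, 1/4, 1/8)
for a triangular matrix the eigenvalues are the diagonal entries, with algebraic multiplicity their repetition count

λ = 1/8 (multiplicity 1), λ = 1/4 (multiplicity 1), λ = 1/2 (multiplicity 1), λ = 1 (multiplicity 1)


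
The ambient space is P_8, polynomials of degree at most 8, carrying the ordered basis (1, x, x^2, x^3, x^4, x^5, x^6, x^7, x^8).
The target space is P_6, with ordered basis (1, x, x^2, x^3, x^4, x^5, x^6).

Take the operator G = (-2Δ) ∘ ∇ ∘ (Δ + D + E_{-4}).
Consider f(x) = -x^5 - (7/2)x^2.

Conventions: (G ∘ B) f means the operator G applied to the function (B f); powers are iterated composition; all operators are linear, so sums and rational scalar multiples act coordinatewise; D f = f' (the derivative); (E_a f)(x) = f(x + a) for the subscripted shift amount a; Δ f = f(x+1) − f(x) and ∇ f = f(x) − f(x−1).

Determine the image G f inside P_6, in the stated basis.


g(x) = 40x^3 - 240x^2 + 2060x - 2546

Δ f = -5x^4 - 10x^3 - 10x^2 - 12x - 9/2
D f = -5x^4 - 7x
E_{-4} f = -x^5 + 20x^4 - 160x^3 + (1273/2)x^2 - 1252x + 968
(Δ + D + E_{-4}) f = -x^5 + 10x^4 - 170x^3 + (1253/2)x^2 - 1271x + 1927/2
∇ (Δ + D + E_{-4}) f = -5x^4 + 50x^3 - 580x^2 + 1808x - 4157/2
Δ (∇ ∘ (Δ + D + E_{-4})) f = -20x^3 + 120x^2 - 1030x + 1273
(-2Δ) (∇ ∘ (Δ + D + E_{-4})) f = 40x^3 - 240x^2 + 2060x - 2546


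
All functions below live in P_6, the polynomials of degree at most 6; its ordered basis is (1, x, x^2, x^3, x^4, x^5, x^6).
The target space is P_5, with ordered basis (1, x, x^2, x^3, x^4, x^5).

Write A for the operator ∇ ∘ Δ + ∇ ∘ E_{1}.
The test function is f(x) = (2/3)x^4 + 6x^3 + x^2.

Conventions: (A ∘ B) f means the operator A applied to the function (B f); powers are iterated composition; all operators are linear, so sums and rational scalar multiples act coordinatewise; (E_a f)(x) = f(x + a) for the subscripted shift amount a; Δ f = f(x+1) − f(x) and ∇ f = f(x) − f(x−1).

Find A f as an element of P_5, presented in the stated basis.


the result is g(x) = (8/3)x^3 + 30x^2 + (176/3)x + 11

Δ f = (8/3)x^3 + 22x^2 + (68/3)x + 23/3
∇ Δ f = 8x^2 + 36x + 10/3
E_{1} f = (2/3)x^4 + (26/3)x^3 + 23x^2 + (68/3)x + 23/3
∇ E_{1} f = (8/3)x^3 + 22x^2 + (68/3)x + 23/3
(∇ ∘ Δ + ∇ ∘ E_{1}) f = (8/3)x^3 + 30x^2 + (176/3)x + 11


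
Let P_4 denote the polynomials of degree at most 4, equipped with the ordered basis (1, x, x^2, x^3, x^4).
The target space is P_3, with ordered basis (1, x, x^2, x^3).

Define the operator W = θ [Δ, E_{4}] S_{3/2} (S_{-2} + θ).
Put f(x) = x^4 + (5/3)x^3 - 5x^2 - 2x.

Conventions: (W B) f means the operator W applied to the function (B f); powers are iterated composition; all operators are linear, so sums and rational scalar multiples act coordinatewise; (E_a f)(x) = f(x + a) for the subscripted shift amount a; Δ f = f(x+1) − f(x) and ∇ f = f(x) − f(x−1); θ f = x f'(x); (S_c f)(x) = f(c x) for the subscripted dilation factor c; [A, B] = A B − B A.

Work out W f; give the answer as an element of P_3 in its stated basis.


S_{-2} f = 16x^4 - (40/3)x^3 - 20x^2 + 4x
θ f = 4x^4 + 5x^3 - 10x^2 - 2x
(S_{-2} + θ) f = 20x^4 - (25/3)x^3 - 30x^2 + 2x
S_{3/2} (S_{-2} + θ) f = (405/4)x^4 - (225/8)x^3 - (135/2)x^2 + 3x
E_{4} S_{3/2} (S_{-2} + θ) f = (405/4)x^4 + (12735/8)x^3 + 9315x^2 + 24033x + 23052
Δ E_{4} S_{3/2} (S_{-2} + θ) f = 405x^3 + (43065/8)x^2 + (190485/8)x + 280329/8
Δ S_{3/2} (S_{-2} + θ) f = 405x^3 + (4185/8)x^2 + (1485/8)x + 69/8
E_{4} Δ S_{3/2} (S_{-2} + θ) f = 405x^3 + (43065/8)x^2 + (190485/8)x + 280329/8
[Δ, E_{4}] S_{3/2} (S_{-2} + θ) f = 0
θ [Δ, E_{4}] S_{3/2} (S_{-2} + θ) f = 0

g(x) = 0


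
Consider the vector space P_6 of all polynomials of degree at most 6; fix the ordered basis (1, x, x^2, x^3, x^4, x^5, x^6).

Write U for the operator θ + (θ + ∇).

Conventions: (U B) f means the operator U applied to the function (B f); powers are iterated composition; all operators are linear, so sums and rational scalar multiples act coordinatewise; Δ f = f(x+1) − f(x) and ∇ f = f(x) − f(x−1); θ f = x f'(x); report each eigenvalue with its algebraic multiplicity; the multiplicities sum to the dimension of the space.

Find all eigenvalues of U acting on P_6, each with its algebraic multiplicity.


λ = 0 (multiplicity 1), λ = 2 (multiplicity 1), λ = 4 (multiplicity 1), λ = 6 (multiplicity 1), λ = 8 (multiplicity 1), λ = 10 (multiplicity 1), λ = 12 (multiplicity 1)

image of 1: 0
image of x: 2x + 1
image of x^2: 4x^2 + 2x - 1
image of x^3: 6x^3 + 3x^2 - 3x + 1
image of x^4: 8x^4 + 4x^3 - 6x^2 + 4x - 1
image of x^5: 10x^5 + 5x^4 - 10x^3 + 10x^2 - 5x + 1
image of x^6: 12x^6 + 6x^5 - 15x^4 + 20x^3 - 15x^2 + 6x - 1
the matrix is upper triangular; its diagonal is (0, 2, 4, 6, 8, 10, 12)
for a triangular matrix the eigenvalues are the diagonal entries, with algebraic multiplicity their repetition count


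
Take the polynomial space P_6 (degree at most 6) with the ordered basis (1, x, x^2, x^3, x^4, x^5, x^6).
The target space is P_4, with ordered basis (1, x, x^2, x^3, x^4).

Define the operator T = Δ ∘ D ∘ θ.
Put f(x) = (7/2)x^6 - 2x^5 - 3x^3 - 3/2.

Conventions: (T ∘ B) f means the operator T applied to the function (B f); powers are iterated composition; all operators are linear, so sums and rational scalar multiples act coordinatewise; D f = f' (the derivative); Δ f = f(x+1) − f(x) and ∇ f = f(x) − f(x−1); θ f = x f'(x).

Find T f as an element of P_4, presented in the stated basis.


the image equals g(x) = 630x^4 + 1060x^3 + 960x^2 + 376x + 49

θ f = 21x^6 - 10x^5 - 9x^3
D θ f = 126x^5 - 50x^4 - 27x^2
Δ D θ f = 630x^4 + 1060x^3 + 960x^2 + 376x + 49


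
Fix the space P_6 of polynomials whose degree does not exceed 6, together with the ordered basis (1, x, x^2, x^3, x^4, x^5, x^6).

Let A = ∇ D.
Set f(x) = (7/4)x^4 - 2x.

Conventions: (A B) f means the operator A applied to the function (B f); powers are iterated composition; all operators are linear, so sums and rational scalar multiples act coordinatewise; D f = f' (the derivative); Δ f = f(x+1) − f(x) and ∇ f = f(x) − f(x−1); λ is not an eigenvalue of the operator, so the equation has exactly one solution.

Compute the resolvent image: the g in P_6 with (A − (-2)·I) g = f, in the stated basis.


g(x) = (7/8)x^4 - (21/4)x^2 + (17/4)x + 7/2

write g with unknown coordinates in the stated basis and equate coefficients in (A − (-2)·I) g = f
solving from the highest basis element down gives g = (7/8)x^4 - (21/4)x^2 + (17/4)x + 7/2
check: A g = (21/2)x^2 - (21/2)x - 7
so A g − (-2)·g = (7/4)x^4 - 2x = f ✓


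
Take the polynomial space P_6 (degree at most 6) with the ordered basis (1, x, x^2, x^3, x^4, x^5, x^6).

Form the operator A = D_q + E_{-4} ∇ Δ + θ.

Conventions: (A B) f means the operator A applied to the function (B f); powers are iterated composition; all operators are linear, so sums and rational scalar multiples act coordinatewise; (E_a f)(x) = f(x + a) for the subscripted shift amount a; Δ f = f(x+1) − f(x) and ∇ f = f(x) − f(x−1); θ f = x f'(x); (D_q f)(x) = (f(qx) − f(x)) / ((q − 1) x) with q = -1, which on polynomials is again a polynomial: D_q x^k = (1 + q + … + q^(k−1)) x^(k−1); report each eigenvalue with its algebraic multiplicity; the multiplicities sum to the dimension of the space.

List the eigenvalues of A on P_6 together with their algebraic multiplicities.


λ = 0 (multiplicity 1), λ = 1 (multiplicity 1), λ = 2 (multiplicity 1), λ = 3 (multiplicity 1), λ = 4 (multiplicity 1), λ = 5 (multiplicity 1), λ = 6 (multiplicity 1)

image of 1: 0
image of x: x + 1
image of x^2: 2x^2 + 2
image of x^3: 3x^3 + x^2 + 6x - 24
image of x^4: 4x^4 + 12x^2 - 96x + 194
image of x^5: 5x^5 + x^4 + 20x^3 - 240x^2 + 970x - 1320
image of x^6: 6x^6 + 30x^4 - 480x^3 + 2910x^2 - 7920x + 8162
the matrix is upper triangular; its diagonal is (0, 1, 2, 3, 4, 5, 6)
for a triangular matrix the eigenvalues are the diagonal entries, with algebraic multiplicity their repetition count


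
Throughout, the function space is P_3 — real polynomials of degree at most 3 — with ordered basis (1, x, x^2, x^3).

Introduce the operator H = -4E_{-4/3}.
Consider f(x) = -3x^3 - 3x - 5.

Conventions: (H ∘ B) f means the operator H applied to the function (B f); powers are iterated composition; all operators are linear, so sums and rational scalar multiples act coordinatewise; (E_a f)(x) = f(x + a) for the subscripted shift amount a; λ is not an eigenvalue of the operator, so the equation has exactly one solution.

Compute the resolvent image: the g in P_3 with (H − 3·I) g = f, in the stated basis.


the result is g(x) = (3/7)x^3 + (48/49)x^2 + (211/343)x + 16603/21609

write g with unknown coordinates in the stated basis and equate coefficients in (H − 3·I) g = f
solving from the highest basis element down gives g = (3/7)x^3 + (48/49)x^2 + (211/343)x + 16603/21609
check: H g = -(12/7)x^3 + (144/49)x^2 - (396/343)x - 19412/7203
so H g − 3·g = -3x^3 - 3x - 5 = f ✓


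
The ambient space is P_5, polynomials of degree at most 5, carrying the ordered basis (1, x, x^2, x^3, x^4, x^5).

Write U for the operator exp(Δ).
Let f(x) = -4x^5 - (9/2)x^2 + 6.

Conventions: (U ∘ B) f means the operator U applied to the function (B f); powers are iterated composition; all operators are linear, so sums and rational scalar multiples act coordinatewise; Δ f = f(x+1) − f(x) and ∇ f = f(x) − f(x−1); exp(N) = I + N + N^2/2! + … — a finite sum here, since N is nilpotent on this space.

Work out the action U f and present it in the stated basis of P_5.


order-1 term: -20x^4 - 40x^3 - 40x^2 - 29x - 17/2
order-2 term: -40x^3 - 120x^2 - 140x - 129/2
order-3 term: -40x^2 - 120x - 100
order-4 term: -20x - 40
order-5 term: -4
the series for exp(Δ) f terminates at order 5
exp(Δ) f = -4x^5 - 20x^4 - 80x^3 - (409/2)x^2 - 309x - 211

the result is g(x) = -4x^5 - 20x^4 - 80x^3 - (409/2)x^2 - 309x - 211


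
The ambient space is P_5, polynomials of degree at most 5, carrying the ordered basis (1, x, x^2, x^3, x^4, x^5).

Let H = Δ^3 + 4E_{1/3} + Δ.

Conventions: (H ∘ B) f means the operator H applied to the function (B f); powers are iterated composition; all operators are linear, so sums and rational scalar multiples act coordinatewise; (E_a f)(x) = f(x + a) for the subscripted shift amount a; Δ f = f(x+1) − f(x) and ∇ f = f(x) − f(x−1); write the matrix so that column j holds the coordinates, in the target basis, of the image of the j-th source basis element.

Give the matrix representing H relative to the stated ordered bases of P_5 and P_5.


the matrix is [[4, 7/3, 13/9, 193/27, 3001/81, 36697/243]; [0, 4, 14/3, 13/3, 772/27, 15005/81]; [0, 0, 4, 7, 26/3, 1930/27]; [0, 0, 0, 4, 28/3, 130/9]; [0, 0, 0, 0, 4, 35/3]; [0, 0, 0, 0, 0, 4]] (rows listed top to bottom)

image of 1: 4
image of x: 4x + 7/3
image of x^2: 4x^2 + (14/3)x + 13/9
image of x^3: 4x^3 + 7x^2 + (13/3)x + 193/27
image of x^4: 4x^4 + (28/3)x^3 + (26/3)x^2 + (772/27)x + 3001/81
image of x^5: 4x^5 + (35/3)x^4 + (130/9)x^3 + (1930/27)x^2 + (15005/81)x + 36697/243
each image's coordinates form column j of the matrix


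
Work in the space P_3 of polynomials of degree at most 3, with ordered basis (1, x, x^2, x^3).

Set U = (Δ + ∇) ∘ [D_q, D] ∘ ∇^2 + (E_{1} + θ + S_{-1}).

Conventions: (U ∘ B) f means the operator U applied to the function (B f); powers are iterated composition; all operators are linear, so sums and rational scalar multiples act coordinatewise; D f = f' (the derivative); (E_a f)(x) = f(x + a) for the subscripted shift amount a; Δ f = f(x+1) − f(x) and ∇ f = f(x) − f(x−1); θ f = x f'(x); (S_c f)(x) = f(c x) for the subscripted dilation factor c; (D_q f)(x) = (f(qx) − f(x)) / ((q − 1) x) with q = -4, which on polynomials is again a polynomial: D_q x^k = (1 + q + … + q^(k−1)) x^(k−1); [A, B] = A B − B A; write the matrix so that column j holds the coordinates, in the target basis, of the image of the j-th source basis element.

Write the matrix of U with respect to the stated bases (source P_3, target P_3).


the matrix is [[2, 1, 1, 1]; [0, 1, 2, 3]; [0, 0, 4, 3]; [0, 0, 0, 3]] (rows listed top to bottom)

image of 1: 2
image of x: x + 1
image of x^2: 4x^2 + 2x + 1
image of x^3: 3x^3 + 3x^2 + 3x + 1
each image's coordinates form column j of the matrix
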